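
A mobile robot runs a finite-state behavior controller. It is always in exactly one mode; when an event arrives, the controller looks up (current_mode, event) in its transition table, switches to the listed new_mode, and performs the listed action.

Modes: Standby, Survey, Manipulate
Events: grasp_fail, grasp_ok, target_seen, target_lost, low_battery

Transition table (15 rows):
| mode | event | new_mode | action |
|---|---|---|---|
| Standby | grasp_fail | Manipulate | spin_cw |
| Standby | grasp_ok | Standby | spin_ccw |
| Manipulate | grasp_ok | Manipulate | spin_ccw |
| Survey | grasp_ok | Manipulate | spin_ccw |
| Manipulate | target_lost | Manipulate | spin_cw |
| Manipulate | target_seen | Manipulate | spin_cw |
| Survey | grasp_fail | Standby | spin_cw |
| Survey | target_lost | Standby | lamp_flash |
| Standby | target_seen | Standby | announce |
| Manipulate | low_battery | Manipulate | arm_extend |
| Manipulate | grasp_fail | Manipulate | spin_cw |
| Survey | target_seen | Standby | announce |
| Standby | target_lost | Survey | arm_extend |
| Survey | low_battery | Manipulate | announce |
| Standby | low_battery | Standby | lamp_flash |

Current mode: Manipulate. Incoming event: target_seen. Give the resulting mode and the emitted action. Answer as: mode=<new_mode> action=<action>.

current mode = Manipulate; filter table to that mode:
  (Manipulate, grasp_ok) → (Manipulate, spin_ccw)
  (Manipulate, target_lost) → (Manipulate, spin_cw)
  (Manipulate, target_seen) → (Manipulate, spin_cw)  ← event matches
  (Manipulate, low_battery) → (Manipulate, arm_extend)
  (Manipulate, grasp_fail) → (Manipulate, spin_cw)
event = target_seen selects (Manipulate, spin_cw)

mode=Manipulate action=spin_cw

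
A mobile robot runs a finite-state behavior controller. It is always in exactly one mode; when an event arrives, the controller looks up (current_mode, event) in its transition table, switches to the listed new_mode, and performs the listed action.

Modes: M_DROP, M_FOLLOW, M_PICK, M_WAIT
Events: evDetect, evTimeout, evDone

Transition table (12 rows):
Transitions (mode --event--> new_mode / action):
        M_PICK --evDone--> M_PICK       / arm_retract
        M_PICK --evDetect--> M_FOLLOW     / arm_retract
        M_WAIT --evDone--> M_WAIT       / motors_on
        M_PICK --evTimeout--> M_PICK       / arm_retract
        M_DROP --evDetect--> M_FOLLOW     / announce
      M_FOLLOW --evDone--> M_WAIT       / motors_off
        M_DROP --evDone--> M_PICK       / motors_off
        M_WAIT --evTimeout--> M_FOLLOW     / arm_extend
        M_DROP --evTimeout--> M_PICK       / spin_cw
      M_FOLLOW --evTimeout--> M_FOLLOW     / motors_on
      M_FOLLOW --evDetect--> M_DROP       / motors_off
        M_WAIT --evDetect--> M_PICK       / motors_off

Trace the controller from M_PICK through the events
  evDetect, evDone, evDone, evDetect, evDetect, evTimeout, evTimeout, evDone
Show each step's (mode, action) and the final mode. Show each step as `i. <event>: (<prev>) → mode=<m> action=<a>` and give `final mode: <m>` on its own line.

1. evDetect: (M_PICK) → mode=M_FOLLOW action=arm_retract
2. evDone: (M_FOLLOW) → mode=M_WAIT action=motors_off
3. evDone: (M_WAIT) → mode=M_WAIT action=motors_on
4. evDetect: (M_WAIT) → mode=M_PICK action=motors_off
5. evDetect: (M_PICK) → mode=M_FOLLOW action=arm_retract
6. evTimeout: (M_FOLLOW) → mode=M_FOLLOW action=motors_on
7. evTimeout: (M_FOLLOW) → mode=M_FOLLOW action=motors_on
8. evDone: (M_FOLLOW) → mode=M_WAIT action=motors_off

final mode: M_WAIT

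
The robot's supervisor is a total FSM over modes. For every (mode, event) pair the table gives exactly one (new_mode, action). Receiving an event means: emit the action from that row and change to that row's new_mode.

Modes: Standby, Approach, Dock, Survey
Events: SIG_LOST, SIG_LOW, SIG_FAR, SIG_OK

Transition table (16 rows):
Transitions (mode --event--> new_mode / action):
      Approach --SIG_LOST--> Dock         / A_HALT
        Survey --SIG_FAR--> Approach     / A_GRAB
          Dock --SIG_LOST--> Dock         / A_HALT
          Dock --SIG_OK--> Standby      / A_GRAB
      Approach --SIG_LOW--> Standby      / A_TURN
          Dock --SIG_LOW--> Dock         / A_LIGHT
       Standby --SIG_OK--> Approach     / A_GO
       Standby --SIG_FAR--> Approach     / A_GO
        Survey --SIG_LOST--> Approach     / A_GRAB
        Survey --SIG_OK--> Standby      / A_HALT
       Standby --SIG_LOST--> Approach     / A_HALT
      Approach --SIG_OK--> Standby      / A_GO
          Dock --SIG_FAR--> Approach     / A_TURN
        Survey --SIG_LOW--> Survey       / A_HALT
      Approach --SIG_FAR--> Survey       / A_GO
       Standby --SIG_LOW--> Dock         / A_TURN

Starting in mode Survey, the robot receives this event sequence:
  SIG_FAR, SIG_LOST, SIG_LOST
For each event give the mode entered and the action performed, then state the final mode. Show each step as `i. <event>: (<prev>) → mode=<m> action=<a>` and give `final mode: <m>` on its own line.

1. SIG_FAR: (Survey) → mode=Approach action=A_GRAB
2. SIG_LOST: (Approach) → mode=Dock action=A_HALT
3. SIG_LOST: (Dock) → mode=Dock action=A_HALT

final mode: Dock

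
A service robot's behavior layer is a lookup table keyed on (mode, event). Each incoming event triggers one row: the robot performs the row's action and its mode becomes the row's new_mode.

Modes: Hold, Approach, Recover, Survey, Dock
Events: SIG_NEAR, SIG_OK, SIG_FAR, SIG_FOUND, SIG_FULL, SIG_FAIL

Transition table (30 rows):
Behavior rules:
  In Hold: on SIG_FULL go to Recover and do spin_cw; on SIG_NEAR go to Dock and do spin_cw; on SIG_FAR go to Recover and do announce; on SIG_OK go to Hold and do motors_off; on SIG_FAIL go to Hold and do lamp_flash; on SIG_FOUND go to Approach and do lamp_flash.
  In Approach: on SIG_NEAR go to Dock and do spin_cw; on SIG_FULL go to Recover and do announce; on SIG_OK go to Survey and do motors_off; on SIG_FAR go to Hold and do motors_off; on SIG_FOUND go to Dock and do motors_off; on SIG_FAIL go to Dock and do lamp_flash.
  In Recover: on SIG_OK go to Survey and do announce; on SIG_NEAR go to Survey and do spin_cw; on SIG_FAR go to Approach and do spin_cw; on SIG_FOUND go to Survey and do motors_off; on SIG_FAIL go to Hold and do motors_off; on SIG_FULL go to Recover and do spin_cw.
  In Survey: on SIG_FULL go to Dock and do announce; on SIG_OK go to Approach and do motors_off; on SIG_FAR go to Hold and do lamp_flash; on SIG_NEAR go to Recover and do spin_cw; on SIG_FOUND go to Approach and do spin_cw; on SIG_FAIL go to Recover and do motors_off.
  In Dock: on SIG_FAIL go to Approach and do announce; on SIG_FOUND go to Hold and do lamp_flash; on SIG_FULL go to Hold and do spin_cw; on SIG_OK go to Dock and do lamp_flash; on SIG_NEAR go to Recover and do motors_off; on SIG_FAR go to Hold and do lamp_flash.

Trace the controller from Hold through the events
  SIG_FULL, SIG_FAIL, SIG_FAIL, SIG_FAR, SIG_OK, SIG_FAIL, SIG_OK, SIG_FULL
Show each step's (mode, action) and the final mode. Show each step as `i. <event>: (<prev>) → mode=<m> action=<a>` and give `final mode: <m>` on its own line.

1. SIG_FULL: (Hold) → mode=Recover action=spin_cw
2. SIG_FAIL: (Recover) → mode=Hold action=motors_off
3. SIG_FAIL: (Hold) → mode=Hold action=lamp_flash
4. SIG_FAR: (Hold) → mode=Recover action=announce
5. SIG_OK: (Recover) → mode=Survey action=announce
6. SIG_FAIL: (Survey) → mode=Recover action=motors_off
7. SIG_OK: (Recover) → mode=Survey action=announce
8. SIG_FULL: (Survey) → mode=Dock action=announce

final mode: Dock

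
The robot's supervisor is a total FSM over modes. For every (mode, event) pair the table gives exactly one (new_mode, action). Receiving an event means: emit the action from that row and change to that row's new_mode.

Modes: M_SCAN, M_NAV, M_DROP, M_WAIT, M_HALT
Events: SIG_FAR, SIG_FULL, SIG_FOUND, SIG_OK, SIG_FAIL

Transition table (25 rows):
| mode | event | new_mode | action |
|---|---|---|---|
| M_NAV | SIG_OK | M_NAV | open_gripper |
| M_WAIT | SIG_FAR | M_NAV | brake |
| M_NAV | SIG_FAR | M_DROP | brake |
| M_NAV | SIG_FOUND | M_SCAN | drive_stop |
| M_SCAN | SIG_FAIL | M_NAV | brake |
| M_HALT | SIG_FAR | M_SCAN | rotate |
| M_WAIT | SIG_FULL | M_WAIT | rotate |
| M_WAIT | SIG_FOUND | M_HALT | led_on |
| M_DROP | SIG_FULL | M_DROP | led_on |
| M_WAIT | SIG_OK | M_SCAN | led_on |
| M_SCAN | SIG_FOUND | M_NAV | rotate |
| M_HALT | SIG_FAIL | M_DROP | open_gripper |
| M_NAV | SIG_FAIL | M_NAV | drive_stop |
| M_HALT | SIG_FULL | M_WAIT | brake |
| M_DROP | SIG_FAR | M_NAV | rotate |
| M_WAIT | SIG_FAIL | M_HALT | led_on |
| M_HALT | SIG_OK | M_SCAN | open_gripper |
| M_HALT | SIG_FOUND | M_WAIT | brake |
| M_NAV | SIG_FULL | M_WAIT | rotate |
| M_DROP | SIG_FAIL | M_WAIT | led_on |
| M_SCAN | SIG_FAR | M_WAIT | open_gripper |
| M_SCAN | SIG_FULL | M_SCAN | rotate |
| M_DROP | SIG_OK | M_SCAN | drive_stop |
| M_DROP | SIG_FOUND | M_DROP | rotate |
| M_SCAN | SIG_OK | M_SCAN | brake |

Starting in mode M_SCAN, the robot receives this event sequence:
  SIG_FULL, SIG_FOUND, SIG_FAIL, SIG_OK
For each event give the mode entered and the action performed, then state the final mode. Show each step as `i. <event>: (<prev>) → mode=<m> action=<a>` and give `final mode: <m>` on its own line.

final mode: M_NAV

1. SIG_FULL: (M_SCAN) → mode=M_SCAN action=rotate
2. SIG_FOUND: (M_SCAN) → mode=M_NAV action=rotate
3. SIG_FAIL: (M_NAV) → mode=M_NAV action=drive_stop
4. SIG_OK: (M_NAV) → mode=M_NAV action=open_gripper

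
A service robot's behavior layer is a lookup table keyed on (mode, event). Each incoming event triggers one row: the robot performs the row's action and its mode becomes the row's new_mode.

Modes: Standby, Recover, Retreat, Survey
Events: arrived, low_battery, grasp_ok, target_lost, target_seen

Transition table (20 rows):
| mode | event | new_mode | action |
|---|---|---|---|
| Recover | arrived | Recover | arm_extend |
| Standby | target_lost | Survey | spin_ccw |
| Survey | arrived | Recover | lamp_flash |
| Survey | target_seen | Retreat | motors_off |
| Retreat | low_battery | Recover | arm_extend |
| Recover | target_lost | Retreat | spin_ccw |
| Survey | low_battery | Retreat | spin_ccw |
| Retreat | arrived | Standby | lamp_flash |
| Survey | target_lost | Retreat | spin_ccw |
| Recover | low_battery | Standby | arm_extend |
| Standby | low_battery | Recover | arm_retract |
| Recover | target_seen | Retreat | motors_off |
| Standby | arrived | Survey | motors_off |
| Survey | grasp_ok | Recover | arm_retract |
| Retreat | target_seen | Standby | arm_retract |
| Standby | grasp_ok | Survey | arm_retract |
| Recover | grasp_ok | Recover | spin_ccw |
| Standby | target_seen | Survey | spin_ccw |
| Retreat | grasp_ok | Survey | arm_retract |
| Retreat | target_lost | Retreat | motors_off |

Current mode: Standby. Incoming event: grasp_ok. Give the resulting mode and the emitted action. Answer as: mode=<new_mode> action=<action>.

current mode = Standby; filter table to that mode:
  (Standby, target_lost) → (Survey, spin_ccw)
  (Standby, low_battery) → (Recover, arm_retract)
  (Standby, arrived) → (Survey, motors_off)
  (Standby, grasp_ok) → (Survey, arm_retract)  ← event matches
  (Standby, target_seen) → (Survey, spin_ccw)
event = grasp_ok selects (Survey, arm_retract)

mode=Survey action=arm_retract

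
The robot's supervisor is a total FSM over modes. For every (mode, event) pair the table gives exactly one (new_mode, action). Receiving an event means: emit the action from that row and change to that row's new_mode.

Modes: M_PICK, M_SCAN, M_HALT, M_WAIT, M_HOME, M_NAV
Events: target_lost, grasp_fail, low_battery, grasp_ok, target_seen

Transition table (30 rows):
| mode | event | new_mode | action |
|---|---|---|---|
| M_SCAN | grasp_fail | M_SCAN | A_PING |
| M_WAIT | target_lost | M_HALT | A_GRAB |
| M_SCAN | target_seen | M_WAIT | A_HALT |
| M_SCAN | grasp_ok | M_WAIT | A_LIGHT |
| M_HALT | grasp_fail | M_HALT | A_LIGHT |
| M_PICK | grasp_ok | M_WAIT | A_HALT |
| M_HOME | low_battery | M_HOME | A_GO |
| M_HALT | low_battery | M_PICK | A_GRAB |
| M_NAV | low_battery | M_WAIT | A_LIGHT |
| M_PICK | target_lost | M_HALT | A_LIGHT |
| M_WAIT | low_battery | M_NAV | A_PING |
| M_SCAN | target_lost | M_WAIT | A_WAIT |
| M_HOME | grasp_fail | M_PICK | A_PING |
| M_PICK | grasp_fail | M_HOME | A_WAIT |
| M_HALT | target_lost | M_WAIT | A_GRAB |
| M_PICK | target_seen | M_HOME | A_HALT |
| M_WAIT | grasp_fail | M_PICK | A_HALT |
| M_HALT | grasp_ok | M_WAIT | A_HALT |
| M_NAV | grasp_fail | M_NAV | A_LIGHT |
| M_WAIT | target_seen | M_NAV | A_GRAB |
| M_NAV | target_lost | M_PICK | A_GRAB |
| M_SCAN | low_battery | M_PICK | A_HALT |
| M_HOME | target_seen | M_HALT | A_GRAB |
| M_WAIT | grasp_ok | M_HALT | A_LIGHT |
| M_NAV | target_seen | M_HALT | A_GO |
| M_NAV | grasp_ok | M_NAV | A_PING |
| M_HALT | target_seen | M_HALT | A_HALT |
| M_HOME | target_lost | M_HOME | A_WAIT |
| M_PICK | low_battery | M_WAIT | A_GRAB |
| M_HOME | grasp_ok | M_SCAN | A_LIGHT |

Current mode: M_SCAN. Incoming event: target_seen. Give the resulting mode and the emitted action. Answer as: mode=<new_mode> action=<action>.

current mode = M_SCAN; filter table to that mode:
  (M_SCAN, grasp_fail) → (M_SCAN, A_PING)
  (M_SCAN, target_seen) → (M_WAIT, A_HALT)  ← event matches
  (M_SCAN, grasp_ok) → (M_WAIT, A_LIGHT)
  (M_SCAN, target_lost) → (M_WAIT, A_WAIT)
  (M_SCAN, low_battery) → (M_PICK, A_HALT)
event = target_seen selects (M_WAIT, A_HALT)

mode=M_WAIT action=A_HALT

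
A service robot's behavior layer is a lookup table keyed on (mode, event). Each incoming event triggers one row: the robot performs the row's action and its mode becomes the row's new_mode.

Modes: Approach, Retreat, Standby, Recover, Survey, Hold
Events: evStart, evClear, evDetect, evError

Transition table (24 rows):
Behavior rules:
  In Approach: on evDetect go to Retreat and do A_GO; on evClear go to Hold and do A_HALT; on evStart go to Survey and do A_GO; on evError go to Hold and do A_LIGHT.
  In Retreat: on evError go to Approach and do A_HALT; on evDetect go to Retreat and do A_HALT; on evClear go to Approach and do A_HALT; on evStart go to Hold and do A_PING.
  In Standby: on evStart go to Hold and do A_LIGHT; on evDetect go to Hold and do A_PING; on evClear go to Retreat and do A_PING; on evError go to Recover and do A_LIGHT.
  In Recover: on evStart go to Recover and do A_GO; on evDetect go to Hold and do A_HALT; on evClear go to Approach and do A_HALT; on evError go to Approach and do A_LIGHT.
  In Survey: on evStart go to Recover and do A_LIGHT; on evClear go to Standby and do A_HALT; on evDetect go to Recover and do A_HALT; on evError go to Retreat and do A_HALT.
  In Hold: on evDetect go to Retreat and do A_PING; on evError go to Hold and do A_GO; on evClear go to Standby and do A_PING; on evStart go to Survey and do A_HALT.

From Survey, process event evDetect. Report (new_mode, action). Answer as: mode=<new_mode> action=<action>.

current mode = Survey; filter table to that mode:
  (Survey, evStart) → (Recover, A_LIGHT)
  (Survey, evClear) → (Standby, A_HALT)
  (Survey, evDetect) → (Recover, A_HALT)  ← event matches
  (Survey, evError) → (Retreat, A_HALT)
event = evDetect selects (Recover, A_HALT)

mode=Recover action=A_HALT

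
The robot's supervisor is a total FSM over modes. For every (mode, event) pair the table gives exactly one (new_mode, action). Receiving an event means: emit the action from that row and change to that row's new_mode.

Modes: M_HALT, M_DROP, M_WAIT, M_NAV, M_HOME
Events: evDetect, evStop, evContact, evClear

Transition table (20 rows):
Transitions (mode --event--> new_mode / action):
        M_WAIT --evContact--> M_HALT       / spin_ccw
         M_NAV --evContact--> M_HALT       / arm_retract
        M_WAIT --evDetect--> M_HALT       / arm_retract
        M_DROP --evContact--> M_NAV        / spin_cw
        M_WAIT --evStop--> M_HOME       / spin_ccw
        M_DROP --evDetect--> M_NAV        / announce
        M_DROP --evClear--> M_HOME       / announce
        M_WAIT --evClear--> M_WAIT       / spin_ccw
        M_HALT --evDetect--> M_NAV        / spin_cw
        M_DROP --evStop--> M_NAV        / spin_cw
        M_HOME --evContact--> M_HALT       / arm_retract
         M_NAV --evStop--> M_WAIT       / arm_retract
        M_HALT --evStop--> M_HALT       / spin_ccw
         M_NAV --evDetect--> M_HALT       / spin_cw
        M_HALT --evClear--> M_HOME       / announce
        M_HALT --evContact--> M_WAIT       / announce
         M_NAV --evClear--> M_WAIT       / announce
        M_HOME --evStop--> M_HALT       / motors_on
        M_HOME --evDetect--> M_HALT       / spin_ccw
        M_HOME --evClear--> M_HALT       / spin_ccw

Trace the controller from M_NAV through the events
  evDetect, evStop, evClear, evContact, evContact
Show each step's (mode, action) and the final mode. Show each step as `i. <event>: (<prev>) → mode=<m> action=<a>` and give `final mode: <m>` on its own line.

1. evDetect: (M_NAV) → mode=M_HALT action=spin_cw
2. evStop: (M_HALT) → mode=M_HALT action=spin_ccw
3. evClear: (M_HALT) → mode=M_HOME action=announce
4. evContact: (M_HOME) → mode=M_HALT action=arm_retract
5. evContact: (M_HALT) → mode=M_WAIT action=announce

final mode: M_WAIT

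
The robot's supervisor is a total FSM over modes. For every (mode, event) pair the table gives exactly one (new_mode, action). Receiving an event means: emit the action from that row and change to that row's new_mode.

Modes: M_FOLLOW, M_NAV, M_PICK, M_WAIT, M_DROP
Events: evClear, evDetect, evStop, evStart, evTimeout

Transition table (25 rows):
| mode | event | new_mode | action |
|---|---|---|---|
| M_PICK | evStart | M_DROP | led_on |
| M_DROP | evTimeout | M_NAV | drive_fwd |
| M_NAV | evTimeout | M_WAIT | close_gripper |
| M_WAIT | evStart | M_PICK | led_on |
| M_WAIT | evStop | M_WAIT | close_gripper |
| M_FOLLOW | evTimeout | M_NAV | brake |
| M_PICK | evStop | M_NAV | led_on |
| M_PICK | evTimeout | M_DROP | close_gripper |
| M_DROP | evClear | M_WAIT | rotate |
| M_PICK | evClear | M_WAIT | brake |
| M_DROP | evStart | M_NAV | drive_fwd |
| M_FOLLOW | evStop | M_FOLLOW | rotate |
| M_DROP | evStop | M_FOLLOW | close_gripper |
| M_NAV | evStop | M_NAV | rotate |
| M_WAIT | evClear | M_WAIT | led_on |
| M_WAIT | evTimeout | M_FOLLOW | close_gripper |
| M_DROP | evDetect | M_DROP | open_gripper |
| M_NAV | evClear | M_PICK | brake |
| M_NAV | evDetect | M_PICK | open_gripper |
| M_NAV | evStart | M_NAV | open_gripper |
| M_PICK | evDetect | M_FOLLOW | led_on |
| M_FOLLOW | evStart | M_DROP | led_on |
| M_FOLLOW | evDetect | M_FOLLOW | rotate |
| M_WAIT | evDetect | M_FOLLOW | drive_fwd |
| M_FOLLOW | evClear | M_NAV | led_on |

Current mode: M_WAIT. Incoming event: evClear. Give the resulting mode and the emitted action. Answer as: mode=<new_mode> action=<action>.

mode=M_WAIT action=led_on

current mode = M_WAIT; filter table to that mode:
  (M_WAIT, evStart) → (M_PICK, led_on)
  (M_WAIT, evStop) → (M_WAIT, close_gripper)
  (M_WAIT, evClear) → (M_WAIT, led_on)  ← event matches
  (M_WAIT, evTimeout) → (M_FOLLOW, close_gripper)
  (M_WAIT, evDetect) → (M_FOLLOW, drive_fwd)
event = evClear selects (M_WAIT, led_on)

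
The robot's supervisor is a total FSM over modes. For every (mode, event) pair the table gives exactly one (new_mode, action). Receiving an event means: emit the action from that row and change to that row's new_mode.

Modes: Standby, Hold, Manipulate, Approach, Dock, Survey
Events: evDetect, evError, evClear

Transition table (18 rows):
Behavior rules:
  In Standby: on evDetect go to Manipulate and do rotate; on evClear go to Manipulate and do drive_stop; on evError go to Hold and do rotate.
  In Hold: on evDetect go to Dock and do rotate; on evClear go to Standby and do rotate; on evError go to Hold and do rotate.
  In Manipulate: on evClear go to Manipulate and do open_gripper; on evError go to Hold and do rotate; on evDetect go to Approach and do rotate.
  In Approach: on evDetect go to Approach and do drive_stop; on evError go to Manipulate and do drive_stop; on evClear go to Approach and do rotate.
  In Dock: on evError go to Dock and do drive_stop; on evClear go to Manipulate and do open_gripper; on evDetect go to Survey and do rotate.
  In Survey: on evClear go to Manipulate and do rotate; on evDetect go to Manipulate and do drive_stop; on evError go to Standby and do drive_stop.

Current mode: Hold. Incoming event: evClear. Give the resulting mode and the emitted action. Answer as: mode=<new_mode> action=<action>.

current mode = Hold; filter table to that mode:
  (Hold, evDetect) → (Dock, rotate)
  (Hold, evClear) → (Standby, rotate)  ← event matches
  (Hold, evError) → (Hold, rotate)
event = evClear selects (Standby, rotate)

mode=Standby action=rotate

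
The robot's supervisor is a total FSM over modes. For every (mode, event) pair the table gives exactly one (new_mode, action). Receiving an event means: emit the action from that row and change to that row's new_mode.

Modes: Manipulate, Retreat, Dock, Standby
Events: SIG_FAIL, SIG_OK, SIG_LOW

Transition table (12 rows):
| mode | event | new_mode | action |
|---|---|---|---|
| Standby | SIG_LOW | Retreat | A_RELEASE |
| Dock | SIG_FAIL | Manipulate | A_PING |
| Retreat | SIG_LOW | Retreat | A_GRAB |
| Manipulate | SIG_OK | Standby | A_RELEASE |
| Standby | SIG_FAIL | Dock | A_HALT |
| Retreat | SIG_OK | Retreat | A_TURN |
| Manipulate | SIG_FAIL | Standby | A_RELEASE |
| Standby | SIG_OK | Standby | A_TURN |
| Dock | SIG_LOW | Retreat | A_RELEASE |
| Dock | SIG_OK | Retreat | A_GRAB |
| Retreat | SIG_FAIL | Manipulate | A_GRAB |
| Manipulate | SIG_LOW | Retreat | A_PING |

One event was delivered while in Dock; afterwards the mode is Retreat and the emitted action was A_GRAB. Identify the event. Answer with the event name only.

try SIG_FAIL: (Dock, SIG_FAIL) → (Manipulate, A_PING)
try SIG_OK: (Dock, SIG_OK) → (Retreat, A_GRAB)  ← matches
try SIG_LOW: (Dock, SIG_LOW) → (Retreat, A_RELEASE)

SIG_OK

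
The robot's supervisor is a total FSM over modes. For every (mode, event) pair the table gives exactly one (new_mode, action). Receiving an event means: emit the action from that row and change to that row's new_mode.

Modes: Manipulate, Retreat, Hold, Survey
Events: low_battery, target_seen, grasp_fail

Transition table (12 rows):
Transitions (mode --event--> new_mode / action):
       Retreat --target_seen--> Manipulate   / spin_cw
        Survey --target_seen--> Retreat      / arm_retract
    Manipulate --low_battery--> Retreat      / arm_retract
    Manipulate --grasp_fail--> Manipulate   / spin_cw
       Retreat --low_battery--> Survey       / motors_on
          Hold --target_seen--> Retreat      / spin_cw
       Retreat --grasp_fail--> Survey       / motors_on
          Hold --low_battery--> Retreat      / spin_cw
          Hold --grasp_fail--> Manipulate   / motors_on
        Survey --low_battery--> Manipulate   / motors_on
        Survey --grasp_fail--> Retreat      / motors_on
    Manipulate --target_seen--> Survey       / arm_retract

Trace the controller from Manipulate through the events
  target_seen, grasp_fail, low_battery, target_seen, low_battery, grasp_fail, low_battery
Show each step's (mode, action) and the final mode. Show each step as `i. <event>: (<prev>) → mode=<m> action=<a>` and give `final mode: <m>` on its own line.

1. target_seen: (Manipulate) → mode=Survey action=arm_retract
2. grasp_fail: (Survey) → mode=Retreat action=motors_on
3. low_battery: (Retreat) → mode=Survey action=motors_on
4. target_seen: (Survey) → mode=Retreat action=arm_retract
5. low_battery: (Retreat) → mode=Survey action=motors_on
6. grasp_fail: (Survey) → mode=Retreat action=motors_on
7. low_battery: (Retreat) → mode=Survey action=motors_on

final mode: Survey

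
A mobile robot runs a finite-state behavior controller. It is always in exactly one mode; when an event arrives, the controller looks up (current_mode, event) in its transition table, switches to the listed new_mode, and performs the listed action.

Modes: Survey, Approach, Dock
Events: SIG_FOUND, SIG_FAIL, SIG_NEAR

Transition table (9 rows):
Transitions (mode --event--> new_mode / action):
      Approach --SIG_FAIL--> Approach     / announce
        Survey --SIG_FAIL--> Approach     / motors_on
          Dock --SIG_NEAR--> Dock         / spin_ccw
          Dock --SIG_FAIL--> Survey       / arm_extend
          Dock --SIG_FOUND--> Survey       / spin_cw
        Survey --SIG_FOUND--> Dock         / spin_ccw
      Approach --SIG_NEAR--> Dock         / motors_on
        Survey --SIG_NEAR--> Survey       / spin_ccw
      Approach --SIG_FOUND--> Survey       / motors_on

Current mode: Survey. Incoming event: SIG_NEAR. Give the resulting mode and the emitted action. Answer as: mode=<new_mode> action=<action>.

mode=Survey action=spin_ccw

current mode = Survey; filter table to that mode:
  (Survey, SIG_FAIL) → (Approach, motors_on)
  (Survey, SIG_FOUND) → (Dock, spin_ccw)
  (Survey, SIG_NEAR) → (Survey, spin_ccw)  ← event matches
event = SIG_NEAR selects (Survey, spin_ccw)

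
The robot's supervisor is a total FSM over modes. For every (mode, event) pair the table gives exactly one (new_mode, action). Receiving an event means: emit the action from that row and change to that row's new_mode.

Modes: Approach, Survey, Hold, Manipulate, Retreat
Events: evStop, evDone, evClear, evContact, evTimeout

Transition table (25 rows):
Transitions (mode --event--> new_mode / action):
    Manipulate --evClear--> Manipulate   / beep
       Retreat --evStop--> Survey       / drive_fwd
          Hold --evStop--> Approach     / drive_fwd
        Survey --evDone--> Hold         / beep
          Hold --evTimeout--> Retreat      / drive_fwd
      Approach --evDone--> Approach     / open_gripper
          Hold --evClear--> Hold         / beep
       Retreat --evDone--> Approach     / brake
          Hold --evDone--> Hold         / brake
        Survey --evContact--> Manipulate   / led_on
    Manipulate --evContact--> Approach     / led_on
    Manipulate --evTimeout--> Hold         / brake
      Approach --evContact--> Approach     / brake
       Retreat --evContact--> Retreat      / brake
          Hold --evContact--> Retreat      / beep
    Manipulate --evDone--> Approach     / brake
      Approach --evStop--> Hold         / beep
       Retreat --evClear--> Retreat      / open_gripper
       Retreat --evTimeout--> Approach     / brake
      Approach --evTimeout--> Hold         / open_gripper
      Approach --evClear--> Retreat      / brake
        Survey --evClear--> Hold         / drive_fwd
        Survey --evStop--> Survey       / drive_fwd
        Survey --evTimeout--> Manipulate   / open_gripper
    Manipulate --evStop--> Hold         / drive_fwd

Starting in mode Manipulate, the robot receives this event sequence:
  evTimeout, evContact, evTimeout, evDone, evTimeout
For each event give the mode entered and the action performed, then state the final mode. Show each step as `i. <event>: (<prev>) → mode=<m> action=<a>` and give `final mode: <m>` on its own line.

final mode: Hold

1. evTimeout: (Manipulate) → mode=Hold action=brake
2. evContact: (Hold) → mode=Retreat action=beep
3. evTimeout: (Retreat) → mode=Approach action=brake
4. evDone: (Approach) → mode=Approach action=open_gripper
5. evTimeout: (Approach) → mode=Hold action=open_gripper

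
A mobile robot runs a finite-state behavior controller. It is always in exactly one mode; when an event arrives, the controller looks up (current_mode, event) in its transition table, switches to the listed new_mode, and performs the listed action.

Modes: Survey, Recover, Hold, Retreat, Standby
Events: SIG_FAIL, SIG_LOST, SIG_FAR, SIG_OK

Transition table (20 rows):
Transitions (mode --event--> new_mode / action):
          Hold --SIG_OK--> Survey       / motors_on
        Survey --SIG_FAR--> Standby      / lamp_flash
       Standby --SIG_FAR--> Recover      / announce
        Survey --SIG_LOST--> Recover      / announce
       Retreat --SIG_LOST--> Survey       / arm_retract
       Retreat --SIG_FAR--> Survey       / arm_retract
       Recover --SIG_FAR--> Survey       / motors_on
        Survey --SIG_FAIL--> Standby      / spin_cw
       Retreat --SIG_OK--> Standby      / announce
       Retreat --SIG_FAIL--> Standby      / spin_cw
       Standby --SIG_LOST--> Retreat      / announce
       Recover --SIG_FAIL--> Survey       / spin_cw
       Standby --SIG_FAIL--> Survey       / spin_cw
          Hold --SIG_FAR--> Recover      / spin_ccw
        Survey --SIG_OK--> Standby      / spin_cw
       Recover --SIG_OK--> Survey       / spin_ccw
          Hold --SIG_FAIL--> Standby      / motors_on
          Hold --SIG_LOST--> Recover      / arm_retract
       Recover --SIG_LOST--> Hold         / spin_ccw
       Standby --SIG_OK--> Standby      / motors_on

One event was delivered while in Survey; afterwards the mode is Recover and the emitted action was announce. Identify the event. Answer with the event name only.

try SIG_FAIL: (Survey, SIG_FAIL) → (Standby, spin_cw)
try SIG_LOST: (Survey, SIG_LOST) → (Recover, announce)  ← matches
try SIG_FAR: (Survey, SIG_FAR) → (Standby, lamp_flash)
try SIG_OK: (Survey, SIG_OK) → (Standby, spin_cw)

SIG_LOST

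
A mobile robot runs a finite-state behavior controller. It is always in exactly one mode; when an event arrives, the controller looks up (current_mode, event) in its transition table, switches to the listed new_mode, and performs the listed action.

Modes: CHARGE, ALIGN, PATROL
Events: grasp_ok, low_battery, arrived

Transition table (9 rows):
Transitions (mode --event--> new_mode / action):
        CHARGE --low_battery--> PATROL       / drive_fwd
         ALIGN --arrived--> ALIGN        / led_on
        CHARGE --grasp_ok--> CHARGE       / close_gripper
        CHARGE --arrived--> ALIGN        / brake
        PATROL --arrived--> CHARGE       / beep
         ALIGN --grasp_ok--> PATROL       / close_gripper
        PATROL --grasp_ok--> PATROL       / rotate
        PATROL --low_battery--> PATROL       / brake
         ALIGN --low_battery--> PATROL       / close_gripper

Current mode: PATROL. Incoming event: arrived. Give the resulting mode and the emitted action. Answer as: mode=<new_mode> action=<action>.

current mode = PATROL; filter table to that mode:
  (PATROL, arrived) → (CHARGE, beep)  ← event matches
  (PATROL, grasp_ok) → (PATROL, rotate)
  (PATROL, low_battery) → (PATROL, brake)
event = arrived selects (CHARGE, beep)

mode=CHARGE action=beep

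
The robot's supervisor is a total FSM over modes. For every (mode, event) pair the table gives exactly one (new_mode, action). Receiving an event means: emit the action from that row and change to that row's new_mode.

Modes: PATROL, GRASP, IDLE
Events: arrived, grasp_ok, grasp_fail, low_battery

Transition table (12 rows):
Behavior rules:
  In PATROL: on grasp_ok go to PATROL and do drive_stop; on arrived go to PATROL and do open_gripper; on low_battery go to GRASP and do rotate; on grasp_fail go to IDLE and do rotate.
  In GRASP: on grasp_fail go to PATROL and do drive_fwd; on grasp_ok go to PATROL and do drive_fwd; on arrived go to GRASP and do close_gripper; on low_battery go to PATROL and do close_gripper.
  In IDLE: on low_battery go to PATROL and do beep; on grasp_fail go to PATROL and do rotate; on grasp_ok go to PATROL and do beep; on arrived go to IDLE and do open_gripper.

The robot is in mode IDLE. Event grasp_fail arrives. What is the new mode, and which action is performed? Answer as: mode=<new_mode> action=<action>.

mode=PATROL action=rotate

current mode = IDLE; filter table to that mode:
  (IDLE, low_battery) → (PATROL, beep)
  (IDLE, grasp_fail) → (PATROL, rotate)  ← event matches
  (IDLE, grasp_ok) → (PATROL, beep)
  (IDLE, arrived) → (IDLE, open_gripper)
event = grasp_fail selects (PATROL, rotate)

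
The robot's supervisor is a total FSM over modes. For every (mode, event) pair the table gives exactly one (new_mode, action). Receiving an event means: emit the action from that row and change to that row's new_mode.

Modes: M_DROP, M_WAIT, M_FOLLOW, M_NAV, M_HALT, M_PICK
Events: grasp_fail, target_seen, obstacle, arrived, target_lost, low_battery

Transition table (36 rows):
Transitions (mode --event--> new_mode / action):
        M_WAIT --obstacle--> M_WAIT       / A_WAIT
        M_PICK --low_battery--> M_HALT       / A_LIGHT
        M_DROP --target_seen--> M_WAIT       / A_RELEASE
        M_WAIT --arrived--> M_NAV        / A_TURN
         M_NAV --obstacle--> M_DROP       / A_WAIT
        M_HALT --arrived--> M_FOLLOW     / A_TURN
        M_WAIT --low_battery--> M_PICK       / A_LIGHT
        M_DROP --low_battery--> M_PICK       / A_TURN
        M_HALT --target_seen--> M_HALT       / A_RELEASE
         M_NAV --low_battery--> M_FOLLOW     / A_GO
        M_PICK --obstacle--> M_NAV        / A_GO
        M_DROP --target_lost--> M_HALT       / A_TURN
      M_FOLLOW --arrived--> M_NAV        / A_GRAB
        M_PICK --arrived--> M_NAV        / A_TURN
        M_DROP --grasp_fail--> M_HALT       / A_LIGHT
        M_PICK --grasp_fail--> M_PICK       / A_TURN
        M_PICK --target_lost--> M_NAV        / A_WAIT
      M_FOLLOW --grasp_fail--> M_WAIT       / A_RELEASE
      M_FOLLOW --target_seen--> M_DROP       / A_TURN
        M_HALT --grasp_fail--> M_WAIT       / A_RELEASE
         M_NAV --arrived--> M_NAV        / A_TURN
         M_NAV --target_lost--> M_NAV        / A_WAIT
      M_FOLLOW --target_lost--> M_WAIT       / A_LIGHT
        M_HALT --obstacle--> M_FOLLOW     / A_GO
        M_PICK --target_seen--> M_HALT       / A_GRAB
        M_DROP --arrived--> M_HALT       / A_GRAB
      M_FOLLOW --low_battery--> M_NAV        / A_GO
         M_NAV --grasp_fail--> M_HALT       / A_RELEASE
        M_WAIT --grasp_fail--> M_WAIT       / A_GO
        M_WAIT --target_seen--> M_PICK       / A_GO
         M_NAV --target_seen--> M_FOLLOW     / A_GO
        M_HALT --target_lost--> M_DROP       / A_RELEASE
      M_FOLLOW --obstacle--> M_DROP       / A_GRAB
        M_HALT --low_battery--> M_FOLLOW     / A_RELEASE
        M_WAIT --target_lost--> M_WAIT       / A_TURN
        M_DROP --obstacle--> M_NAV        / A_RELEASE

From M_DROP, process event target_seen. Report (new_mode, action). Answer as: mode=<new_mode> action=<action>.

mode=M_WAIT action=A_RELEASE

current mode = M_DROP; filter table to that mode:
  (M_DROP, target_seen) → (M_WAIT, A_RELEASE)  ← event matches
  (M_DROP, low_battery) → (M_PICK, A_TURN)
  (M_DROP, target_lost) → (M_HALT, A_TURN)
  (M_DROP, grasp_fail) → (M_HALT, A_LIGHT)
  (M_DROP, arrived) → (M_HALT, A_GRAB)
  (M_DROP, obstacle) → (M_NAV, A_RELEASE)
event = target_seen selects (M_WAIT, A_RELEASE)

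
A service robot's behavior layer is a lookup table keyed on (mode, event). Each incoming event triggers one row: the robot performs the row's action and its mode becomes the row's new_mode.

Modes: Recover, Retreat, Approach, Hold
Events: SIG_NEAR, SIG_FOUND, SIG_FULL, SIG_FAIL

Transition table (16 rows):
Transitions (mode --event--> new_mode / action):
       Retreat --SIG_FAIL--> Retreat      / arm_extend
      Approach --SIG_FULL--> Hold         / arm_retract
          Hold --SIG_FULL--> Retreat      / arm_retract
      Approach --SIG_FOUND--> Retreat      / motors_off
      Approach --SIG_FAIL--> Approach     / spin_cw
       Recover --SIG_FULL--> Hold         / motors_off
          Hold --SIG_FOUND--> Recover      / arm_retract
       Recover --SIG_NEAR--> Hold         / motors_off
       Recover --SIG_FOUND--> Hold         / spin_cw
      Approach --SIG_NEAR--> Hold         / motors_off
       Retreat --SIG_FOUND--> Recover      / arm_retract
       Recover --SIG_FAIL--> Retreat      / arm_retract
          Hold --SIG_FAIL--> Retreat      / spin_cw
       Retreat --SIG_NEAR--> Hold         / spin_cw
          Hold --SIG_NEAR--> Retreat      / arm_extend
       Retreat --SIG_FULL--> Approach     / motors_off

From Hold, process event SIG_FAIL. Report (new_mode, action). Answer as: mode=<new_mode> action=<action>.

mode=Retreat action=spin_cw

current mode = Hold; filter table to that mode:
  (Hold, SIG_FULL) → (Retreat, arm_retract)
  (Hold, SIG_FOUND) → (Recover, arm_retract)
  (Hold, SIG_FAIL) → (Retreat, spin_cw)  ← event matches
  (Hold, SIG_NEAR) → (Retreat, arm_extend)
event = SIG_FAIL selects (Retreat, spin_cw)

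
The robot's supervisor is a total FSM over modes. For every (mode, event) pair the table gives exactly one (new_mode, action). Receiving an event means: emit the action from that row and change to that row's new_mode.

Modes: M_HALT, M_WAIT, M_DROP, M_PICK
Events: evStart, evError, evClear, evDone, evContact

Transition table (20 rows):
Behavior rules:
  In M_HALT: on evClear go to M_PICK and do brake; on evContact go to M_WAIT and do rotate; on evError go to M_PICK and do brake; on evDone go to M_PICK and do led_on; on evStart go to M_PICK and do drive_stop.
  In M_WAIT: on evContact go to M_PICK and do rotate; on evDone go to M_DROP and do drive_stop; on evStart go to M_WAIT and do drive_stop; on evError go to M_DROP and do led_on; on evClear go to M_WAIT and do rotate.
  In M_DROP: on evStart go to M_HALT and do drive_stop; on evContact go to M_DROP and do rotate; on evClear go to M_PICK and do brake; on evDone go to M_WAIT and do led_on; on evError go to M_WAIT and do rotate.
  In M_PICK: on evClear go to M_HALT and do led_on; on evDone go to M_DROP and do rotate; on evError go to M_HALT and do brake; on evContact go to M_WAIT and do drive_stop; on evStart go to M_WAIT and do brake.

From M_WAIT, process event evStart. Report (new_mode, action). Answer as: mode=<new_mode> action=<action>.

current mode = M_WAIT; filter table to that mode:
  (M_WAIT, evContact) → (M_PICK, rotate)
  (M_WAIT, evDone) → (M_DROP, drive_stop)
  (M_WAIT, evStart) → (M_WAIT, drive_stop)  ← event matches
  (M_WAIT, evError) → (M_DROP, led_on)
  (M_WAIT, evClear) → (M_WAIT, rotate)
event = evStart selects (M_WAIT, drive_stop)

mode=M_WAIT action=drive_stop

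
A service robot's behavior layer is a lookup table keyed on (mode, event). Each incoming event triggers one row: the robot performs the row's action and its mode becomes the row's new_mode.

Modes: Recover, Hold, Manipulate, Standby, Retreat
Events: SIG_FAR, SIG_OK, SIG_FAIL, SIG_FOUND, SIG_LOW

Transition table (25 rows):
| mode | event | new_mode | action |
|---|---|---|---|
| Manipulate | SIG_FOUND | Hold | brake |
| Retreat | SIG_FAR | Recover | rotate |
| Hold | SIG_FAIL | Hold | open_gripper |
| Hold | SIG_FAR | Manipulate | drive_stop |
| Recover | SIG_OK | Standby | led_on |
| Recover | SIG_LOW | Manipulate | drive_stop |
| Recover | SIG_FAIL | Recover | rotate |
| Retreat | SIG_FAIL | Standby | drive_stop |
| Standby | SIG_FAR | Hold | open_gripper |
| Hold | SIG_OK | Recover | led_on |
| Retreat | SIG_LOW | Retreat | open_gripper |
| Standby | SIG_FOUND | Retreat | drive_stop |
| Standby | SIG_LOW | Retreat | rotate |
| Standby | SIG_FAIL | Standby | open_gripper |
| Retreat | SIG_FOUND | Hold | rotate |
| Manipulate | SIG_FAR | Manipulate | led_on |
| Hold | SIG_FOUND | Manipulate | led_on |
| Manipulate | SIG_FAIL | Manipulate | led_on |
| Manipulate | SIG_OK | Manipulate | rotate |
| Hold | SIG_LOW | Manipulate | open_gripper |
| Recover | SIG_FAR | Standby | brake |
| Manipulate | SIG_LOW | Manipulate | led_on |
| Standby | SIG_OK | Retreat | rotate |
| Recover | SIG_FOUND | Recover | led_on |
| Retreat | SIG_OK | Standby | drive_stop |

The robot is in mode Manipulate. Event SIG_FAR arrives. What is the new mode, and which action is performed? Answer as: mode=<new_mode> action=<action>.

mode=Manipulate action=led_on

current mode = Manipulate; filter table to that mode:
  (Manipulate, SIG_FOUND) → (Hold, brake)
  (Manipulate, SIG_FAR) → (Manipulate, led_on)  ← event matches
  (Manipulate, SIG_FAIL) → (Manipulate, led_on)
  (Manipulate, SIG_OK) → (Manipulate, rotate)
  (Manipulate, SIG_LOW) → (Manipulate, led_on)
event = SIG_FAR selects (Manipulate, led_on)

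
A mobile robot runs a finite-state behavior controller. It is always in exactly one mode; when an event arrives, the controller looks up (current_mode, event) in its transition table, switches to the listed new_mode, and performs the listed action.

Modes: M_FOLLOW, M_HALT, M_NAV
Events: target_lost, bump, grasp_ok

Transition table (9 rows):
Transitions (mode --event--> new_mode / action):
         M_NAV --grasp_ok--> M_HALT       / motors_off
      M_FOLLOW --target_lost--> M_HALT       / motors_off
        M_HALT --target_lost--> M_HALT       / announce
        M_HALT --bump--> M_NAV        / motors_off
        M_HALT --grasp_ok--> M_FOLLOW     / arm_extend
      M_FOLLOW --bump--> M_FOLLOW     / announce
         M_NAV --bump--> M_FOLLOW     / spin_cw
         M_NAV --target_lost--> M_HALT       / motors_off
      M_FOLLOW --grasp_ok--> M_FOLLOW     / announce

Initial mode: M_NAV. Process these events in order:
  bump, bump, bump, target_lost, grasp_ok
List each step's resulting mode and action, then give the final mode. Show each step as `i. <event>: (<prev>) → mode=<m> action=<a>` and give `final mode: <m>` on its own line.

final mode: M_FOLLOW

1. bump: (M_NAV) → mode=M_FOLLOW action=spin_cw
2. bump: (M_FOLLOW) → mode=M_FOLLOW action=announce
3. bump: (M_FOLLOW) → mode=M_FOLLOW action=announce
4. target_lost: (M_FOLLOW) → mode=M_HALT action=motors_off
5. grasp_ok: (M_HALT) → mode=M_FOLLOW action=arm_extend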